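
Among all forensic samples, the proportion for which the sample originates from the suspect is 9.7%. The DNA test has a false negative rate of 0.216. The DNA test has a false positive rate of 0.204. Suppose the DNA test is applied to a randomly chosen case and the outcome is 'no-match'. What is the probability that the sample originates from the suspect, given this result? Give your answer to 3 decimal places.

Let H be the event that the sample originates from the suspect. P(H) = 0.097, so P(¬H) = 0.903. With E the 'no-match' result, P(E|H) = 0.216 and P(E|¬H) = 0.796.
P(E) = 0.216·0.097 + 0.796·0.903 = 0.020952 + 0.71879 = 0.73974.
By Bayes' theorem, P(H|E) = 0.020952 / 0.73974 = 0.028.

P(H | E) ≈ 0.028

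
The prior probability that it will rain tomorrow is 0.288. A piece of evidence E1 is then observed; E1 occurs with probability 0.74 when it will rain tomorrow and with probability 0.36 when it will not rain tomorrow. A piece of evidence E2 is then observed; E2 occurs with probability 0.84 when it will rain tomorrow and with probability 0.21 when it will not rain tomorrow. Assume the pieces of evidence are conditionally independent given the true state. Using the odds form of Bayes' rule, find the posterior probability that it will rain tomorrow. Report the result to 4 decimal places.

Prior odds = 0.288/(1−0.288) = 0.40449. In log-odds, ln(0.40449) = -0.90512.
Add log likelihood ratios: ln(2.0556) + ln(4.0000) = 2.1068.
Posterior log-odds = 1.2017, so posterior odds = exp(1.2017) = 3.3258. Converting, P(H|E) = 3.3258/4.3258 = 0.7688.

Posterior probability ≈ 0.7688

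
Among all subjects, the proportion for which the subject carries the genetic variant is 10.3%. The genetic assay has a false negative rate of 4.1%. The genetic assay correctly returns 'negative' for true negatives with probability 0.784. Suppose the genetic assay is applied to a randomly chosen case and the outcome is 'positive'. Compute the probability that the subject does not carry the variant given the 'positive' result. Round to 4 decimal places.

P(¬H | E) ≈ 0.6623

Let H be the event that the subject carries the genetic variant. P(H) = 0.103, so P(¬H) = 0.897. With E the 'positive' result, P(E|H) = 0.959 and P(E|¬H) = 0.216.
P(E) = 0.959·0.103 + 0.216·0.897 = 0.098777 + 0.19375 = 0.29253.
By Bayes' theorem, P(H|E) = 0.098777 / 0.29253 = 0.3377. Hence P(¬H|E) = 1 − 0.3377 = 0.6623.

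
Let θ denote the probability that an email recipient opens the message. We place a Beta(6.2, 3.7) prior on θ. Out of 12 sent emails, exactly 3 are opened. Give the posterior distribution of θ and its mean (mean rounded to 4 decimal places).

Posterior: Beta(9.2, 12.7); mean ≈ 0.4201

Observing 3 successes and 9 failures updates Beta(6.2, 3.7) by adding the success and failure counts to the two shape parameters: α = 6.2+3 = 9.2, β = 3.7+9 = 12.7.
E[θ | data] = 9.2/(9.2+12.7) = 0.4201.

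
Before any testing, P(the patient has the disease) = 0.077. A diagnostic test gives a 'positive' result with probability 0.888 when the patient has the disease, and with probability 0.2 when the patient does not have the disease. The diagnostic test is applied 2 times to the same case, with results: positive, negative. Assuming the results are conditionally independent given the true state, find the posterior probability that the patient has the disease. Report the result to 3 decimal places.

Posterior P(H) ≈ 0.049

With H the event that the patient has the disease, the joint likelihood of the observed sequence is P(data|H) = 0.888·0.112 = 0.099456 and P(data|¬H) = 0.2·0.8 = 0.16000.
Bayes: P(H|data) = 0.077·0.099456 / (0.077·0.099456 + 0.923·0.16000) = 0.0076581/0.15534 = 0.0493.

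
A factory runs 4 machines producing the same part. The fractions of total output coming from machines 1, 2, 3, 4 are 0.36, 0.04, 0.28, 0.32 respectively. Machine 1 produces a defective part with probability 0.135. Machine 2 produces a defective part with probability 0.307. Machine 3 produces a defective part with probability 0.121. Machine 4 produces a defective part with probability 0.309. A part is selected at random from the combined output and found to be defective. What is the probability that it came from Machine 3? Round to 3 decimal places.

Posterior probability ≈ 0.175

P(defective|M1) = 0.135; P(defective|M2) = 0.307; P(defective|M3) = 0.121; P(defective|M4) = 0.309.
Prior × likelihood for each source: 0.36·0.135=0.04860, 0.04·0.307=0.01228, 0.28·0.121=0.03388, 0.32·0.309=0.09888. Summing gives P(defective) = 0.19364.
P(Machine 3 | defective) = 0.03388 / 0.19364 = 0.175.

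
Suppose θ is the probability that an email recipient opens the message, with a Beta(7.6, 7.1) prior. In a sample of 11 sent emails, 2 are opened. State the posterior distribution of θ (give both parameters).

Observing 2 successes and 9 failures updates Beta(7.6, 7.1) by adding the success and failure counts to the two shape parameters: α = 7.6+2 = 9.6, β = 7.1+9 = 16.1.

Posterior: Beta(9.6, 16.1)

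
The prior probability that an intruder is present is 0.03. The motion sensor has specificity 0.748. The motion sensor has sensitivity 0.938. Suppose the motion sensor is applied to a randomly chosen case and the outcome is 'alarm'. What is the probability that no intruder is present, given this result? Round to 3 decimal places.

P(¬H | E) ≈ 0.897

Write H for 'an intruder is present'. Prior odds H:¬H = 0.03/0.97 = 0.030928. For the 'alarm' outcome, the likelihood ratio is 0.938/0.252 = 3.7222.
Posterior odds = 0.030928 × 3.7222 = 0.11512, so P(H|E) = 0.11512/(1+0.11512) = 0.103. Then P(¬H|E) = 1 − 0.103 = 0.897.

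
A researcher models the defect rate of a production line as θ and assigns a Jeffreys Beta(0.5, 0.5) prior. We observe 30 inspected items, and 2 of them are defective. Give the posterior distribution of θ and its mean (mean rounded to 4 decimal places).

Observing 2 successes and 28 failures updates Beta(0.5, 0.5) by adding the success and failure counts to the two shape parameters: α = 0.5+2 = 2.5, β = 0.5+28 = 28.5.
Posterior mean = α/(α+β) = 2.5/31 = 0.0806.

Posterior: Beta(2.5, 28.5); mean ≈ 0.0806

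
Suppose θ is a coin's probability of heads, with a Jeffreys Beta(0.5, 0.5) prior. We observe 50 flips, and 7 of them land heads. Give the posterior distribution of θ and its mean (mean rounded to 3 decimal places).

Posterior: Beta(7.5, 43.5); mean ≈ 0.147

The binomial likelihood is conjugate to the Beta prior: with 7 successes and 43 failures, the posterior is Beta(0.5+7, 0.5+43) = Beta(7.5, 43.5).
E[θ | data] = 7.5/(7.5+43.5) = 0.147.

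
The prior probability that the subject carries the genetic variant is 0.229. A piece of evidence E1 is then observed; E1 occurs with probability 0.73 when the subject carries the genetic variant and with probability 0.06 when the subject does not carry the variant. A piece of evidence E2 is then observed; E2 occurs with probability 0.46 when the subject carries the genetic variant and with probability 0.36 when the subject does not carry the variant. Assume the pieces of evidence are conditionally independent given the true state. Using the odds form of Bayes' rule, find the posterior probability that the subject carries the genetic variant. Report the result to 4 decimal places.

Prior odds = 0.229/(1−0.229) = 0.29702. In log-odds, ln(0.29702) = -1.2140.
Add log likelihood ratios: ln(12.167) + ln(1.2778) = 2.7438.
Posterior log-odds = 1.5299, so posterior odds = exp(1.5299) = 4.6175. Converting, P(H|E) = 4.6175/5.6175 = 0.8220.

Posterior probability ≈ 0.8220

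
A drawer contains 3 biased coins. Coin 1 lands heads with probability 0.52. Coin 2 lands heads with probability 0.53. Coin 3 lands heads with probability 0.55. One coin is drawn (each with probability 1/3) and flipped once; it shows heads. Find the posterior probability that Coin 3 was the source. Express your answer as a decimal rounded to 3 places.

Posterior probability ≈ 0.344

P(heads|C1) = 0.52; P(heads|C2) = 0.53; P(heads|C3) = 0.55.
Prior × likelihood for each source: 0.333333·0.52=0.1733, 0.333333·0.53=0.1767, 0.333333·0.55=0.1833. Summing gives P(heads) = 0.53333.
P(Coin 3 | heads) = 0.1833 / 0.53333 = 0.344.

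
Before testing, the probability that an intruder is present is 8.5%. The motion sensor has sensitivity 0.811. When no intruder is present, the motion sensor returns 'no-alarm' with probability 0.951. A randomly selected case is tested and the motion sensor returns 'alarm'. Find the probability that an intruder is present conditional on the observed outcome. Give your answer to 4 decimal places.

Let H be the event that an intruder is present. P(H) = 0.085, so P(¬H) = 0.915. With E the 'alarm' result, P(E|H) = 0.811 and P(E|¬H) = 0.049.
P(E) = 0.811·0.085 + 0.049·0.915 = 0.068935 + 0.044835 = 0.11377.
By Bayes' theorem, P(H|E) = 0.068935 / 0.11377 = 0.6059.

P(H | E) ≈ 0.6059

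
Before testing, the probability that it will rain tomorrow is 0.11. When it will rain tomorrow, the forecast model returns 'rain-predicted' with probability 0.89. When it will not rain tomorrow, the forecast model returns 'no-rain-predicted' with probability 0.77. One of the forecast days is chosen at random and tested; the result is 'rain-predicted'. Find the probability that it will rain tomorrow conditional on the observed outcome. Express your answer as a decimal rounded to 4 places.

P(H | E) ≈ 0.3235

Write H for 'it will rain tomorrow'. Prior odds H:¬H = 0.11/0.89 = 0.12360. For the 'rain-predicted' outcome, the likelihood ratio is 0.89/0.23 = 3.8696.
Posterior odds = 0.12360 × 3.8696 = 0.47826, so P(H|E) = 0.47826/(1+0.47826) = 0.3235.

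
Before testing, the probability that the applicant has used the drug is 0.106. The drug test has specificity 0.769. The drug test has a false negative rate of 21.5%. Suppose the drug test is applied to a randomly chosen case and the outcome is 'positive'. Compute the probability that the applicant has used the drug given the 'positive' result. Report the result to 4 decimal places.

Write H for 'the applicant has used the drug'. Prior odds H:¬H = 0.106/0.894 = 0.11857. For the 'positive' outcome, the likelihood ratio is 0.785/0.231 = 3.3983.
Posterior odds = 0.11857 × 3.3983 = 0.40293, so P(H|E) = 0.40293/(1+0.40293) = 0.2872.

P(H | E) ≈ 0.2872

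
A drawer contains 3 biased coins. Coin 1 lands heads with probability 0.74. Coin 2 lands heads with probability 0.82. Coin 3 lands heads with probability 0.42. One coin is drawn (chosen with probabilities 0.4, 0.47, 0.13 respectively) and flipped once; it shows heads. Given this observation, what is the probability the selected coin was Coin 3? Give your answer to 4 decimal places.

Tabulate prior·likelihood by source: [1] prior 0.4, lik 0.74, product 0.2960; [2] prior 0.47, lik 0.82, product 0.3854; [3] prior 0.13, lik 0.42, product 0.05460.
Normalizing constant = 0.73600; the posterior for Coin 3 is its product over the sum, 0.05460/0.73600 = 0.0742.

Posterior probability ≈ 0.0742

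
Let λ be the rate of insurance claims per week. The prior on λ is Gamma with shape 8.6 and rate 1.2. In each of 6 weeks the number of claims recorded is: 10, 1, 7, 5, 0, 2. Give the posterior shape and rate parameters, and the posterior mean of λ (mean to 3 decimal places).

Posterior: Gamma(shape=33.6, rate=7.2); mean ≈ 4.667

The Poisson likelihood adds the total count to the shape and the number of exposure periods to the rate. Here ∑xᵢ = 25 and n = 6, so shape 8.6→33.6 and rate 1.2→7.2.
Posterior mean = shape/rate = 33.6/7.2 = 4.667.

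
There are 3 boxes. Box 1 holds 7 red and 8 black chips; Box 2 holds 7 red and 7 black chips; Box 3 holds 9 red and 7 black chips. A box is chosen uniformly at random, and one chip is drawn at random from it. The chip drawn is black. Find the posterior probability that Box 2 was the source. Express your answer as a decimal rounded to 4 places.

Posterior probability ≈ 0.3399

Tabulate prior·likelihood by source: [1] prior 0.333333, lik 0.5333, product 0.1778; [2] prior 0.333333, lik 0.5, product 0.1667; [3] prior 0.333333, lik 0.4375, product 0.1458.
Normalizing constant = 0.49028; the posterior for Box 2 is its product over the sum, 0.1667/0.49028 = 0.3399.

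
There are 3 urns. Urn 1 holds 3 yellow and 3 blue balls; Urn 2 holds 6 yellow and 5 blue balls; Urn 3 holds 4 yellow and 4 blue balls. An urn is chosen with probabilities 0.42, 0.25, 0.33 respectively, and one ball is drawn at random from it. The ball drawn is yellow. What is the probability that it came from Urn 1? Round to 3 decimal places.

Tabulate prior·likelihood by source: [1] prior 0.42, lik 0.5, product 0.2100; [2] prior 0.25, lik 0.5455, product 0.1364; [3] prior 0.33, lik 0.5, product 0.1650.
Normalizing constant = 0.51136; the posterior for Urn 1 is its product over the sum, 0.2100/0.51136 = 0.411.

Posterior probability ≈ 0.411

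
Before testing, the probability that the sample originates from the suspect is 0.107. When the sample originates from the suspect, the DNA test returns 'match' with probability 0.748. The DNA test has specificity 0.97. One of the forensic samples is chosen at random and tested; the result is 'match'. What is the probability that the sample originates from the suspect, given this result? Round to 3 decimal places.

P(H | E) ≈ 0.749

Write H for 'the sample originates from the suspect'. Prior odds H:¬H = 0.107/0.893 = 0.11982. For the 'match' outcome, the likelihood ratio is 0.748/0.03 = 24.933.
Posterior odds = 0.11982 × 24.933 = 2.9875, so P(H|E) = 2.9875/(1+2.9875) = 0.749.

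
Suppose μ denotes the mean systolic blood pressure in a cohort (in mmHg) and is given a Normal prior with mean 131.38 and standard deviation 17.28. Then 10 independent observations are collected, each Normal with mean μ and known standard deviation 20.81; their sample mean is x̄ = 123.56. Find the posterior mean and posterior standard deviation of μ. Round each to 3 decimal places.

With known σ, the Normal prior is conjugate. Weight on the data is w = (n/σ²)/(n/σ² + 1/τ₀²) = 0.0230917/(0.0230917+0.00334898) = 0.87334.
Posterior mean = w·x̄ + (1−w)·μ₀ = 0.87334·123.56 + 0.12666·131.38 = 124.550. Posterior variance = 1/(0.0230917+0.00334898) = 37.8205, so SD = 6.150.

Posterior mean ≈ 124.550; posterior SD ≈ 6.150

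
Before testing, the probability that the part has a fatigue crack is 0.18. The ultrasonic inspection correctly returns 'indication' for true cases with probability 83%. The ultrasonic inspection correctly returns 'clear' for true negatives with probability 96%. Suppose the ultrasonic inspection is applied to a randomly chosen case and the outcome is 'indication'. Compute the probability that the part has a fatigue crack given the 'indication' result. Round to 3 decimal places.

Write H for 'the part has a fatigue crack'. Prior odds H:¬H = 0.18/0.82 = 0.21951. For the 'indication' outcome, the likelihood ratio is 0.83/0.04 = 20.750.
Posterior odds = 0.21951 × 20.750 = 4.5549, so P(H|E) = 4.5549/(1+4.5549) = 0.820.

P(H | E) ≈ 0.820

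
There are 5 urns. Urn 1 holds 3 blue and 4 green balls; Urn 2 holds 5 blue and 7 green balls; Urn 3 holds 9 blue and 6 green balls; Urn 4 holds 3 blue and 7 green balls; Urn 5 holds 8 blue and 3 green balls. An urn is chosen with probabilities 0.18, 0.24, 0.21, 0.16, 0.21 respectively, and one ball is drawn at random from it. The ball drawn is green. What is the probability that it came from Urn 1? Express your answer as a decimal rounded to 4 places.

P(green|Urn 1) = 0.5714; P(green|Urn 2) = 0.5833; P(green|Urn 3) = 0.4; P(green|Urn 4) = 0.7; P(green|Urn 5) = 0.2727.
Prior × likelihood for each source: 0.18·0.5714=0.1029, 0.24·0.5833=0.1400, 0.21·0.4=0.08400, 0.16·0.7=0.1120, 0.21·0.2727=0.05727. Summing gives P(green) = 0.49613.
P(Urn 1 | green) = 0.1029 / 0.49613 = 0.2073.

Posterior probability ≈ 0.2073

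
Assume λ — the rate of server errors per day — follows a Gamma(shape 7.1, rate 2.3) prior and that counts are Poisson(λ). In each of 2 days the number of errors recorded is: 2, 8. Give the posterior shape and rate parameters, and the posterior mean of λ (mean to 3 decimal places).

Posterior: Gamma(shape=17.1, rate=4.3); mean ≈ 3.977

Total count ∑xᵢ = 10 over n = 2 days.
Gamma is conjugate to the Poisson likelihood: posterior is Gamma(shape = 7.1+10 = 17.1, rate = 2.3+2 = 4.3).
Posterior mean = shape/rate = 17.1/4.3 = 3.977.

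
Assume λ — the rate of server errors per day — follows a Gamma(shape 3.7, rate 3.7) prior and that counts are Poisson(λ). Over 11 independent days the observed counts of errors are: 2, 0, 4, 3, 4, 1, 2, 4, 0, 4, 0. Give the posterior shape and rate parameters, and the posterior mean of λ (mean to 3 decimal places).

Posterior: Gamma(shape=27.7, rate=14.7); mean ≈ 1.884

The Poisson likelihood adds the total count to the shape and the number of exposure periods to the rate. Here ∑xᵢ = 24 and n = 11, so shape 3.7→27.7 and rate 3.7→14.7.
Posterior mean = shape/rate = 27.7/14.7 = 1.884.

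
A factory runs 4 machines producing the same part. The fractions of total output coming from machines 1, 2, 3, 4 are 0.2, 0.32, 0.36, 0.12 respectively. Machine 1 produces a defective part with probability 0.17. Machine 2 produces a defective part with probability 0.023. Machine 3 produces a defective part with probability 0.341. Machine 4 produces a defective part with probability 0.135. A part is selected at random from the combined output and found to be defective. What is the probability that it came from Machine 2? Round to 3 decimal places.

Posterior probability ≈ 0.041

P(defective|M1) = 0.17; P(defective|M2) = 0.023; P(defective|M3) = 0.341; P(defective|M4) = 0.135.
Prior × likelihood for each source: 0.2·0.17=0.03400, 0.32·0.023=0.007360, 0.36·0.341=0.1228, 0.12·0.135=0.01620. Summing gives P(defective) = 0.18032.
P(Machine 2 | defective) = 0.007360 / 0.18032 = 0.041.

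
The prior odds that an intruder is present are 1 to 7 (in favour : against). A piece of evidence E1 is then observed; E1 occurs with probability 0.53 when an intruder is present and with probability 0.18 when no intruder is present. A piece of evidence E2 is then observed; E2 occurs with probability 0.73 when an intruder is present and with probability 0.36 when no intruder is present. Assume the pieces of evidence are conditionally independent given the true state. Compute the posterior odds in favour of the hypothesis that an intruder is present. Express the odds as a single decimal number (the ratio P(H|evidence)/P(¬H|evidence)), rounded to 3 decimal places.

Prior odds = 1/7 = 0.14286. In log-odds, ln(0.14286) = -1.9459.
Add log likelihood ratios: ln(2.9444) + ln(2.0278) = 1.7869.
Posterior log-odds = -0.15905, so posterior odds = exp(-0.15905) = 0.85295.

Posterior odds ≈ 0.853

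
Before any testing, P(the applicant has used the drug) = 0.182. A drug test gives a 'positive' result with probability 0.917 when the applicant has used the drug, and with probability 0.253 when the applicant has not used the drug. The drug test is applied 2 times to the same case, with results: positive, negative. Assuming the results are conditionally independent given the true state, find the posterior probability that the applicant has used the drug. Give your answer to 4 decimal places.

Posterior P(H) ≈ 0.0822

Let H be the event that the applicant has used the drug; start with P(H) = 0.182. P('positive'|H) = 0.917, P('positive'|¬H) = 0.253.
Update on result 1 ('positive'): P(H) ← 0.917·0.1820 / (0.917·0.1820 + 0.253·0.8180) = 0.16689/0.37385 = 0.4464.
Update on result 2 ('negative'): P(H) ← 0.083·0.4464 / (0.083·0.4464 + 0.747·0.5536) = 0.037053/0.45058 = 0.0822.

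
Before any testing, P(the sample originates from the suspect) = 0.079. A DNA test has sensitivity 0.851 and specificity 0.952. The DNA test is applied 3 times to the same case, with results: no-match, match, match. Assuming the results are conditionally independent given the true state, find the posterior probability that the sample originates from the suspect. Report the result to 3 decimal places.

With H the event that the sample originates from the suspect, the joint likelihood of the observed sequence is P(data|H) = 0.149·0.851·0.851 = 0.10791 and P(data|¬H) = 0.952·0.048·0.048 = 0.0021934.
Bayes: P(H|data) = 0.079·0.10791 / (0.079·0.10791 + 0.921·0.0021934) = 0.0085246/0.010545 = 0.8084.

Posterior P(H) ≈ 0.808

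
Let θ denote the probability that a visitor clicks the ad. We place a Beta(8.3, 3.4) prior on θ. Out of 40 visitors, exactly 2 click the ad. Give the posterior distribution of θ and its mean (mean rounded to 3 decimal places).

Posterior: Beta(10.3, 41.4); mean ≈ 0.199

Observing 2 successes and 38 failures updates Beta(8.3, 3.4) by adding the success and failure counts to the two shape parameters: α = 8.3+2 = 10.3, β = 3.4+38 = 41.4.
Posterior mean = α/(α+β) = 10.3/51.7 = 0.199.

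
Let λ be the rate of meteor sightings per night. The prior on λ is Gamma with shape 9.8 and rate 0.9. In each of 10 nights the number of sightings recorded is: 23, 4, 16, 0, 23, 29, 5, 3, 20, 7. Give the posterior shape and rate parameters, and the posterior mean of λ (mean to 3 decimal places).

Total count ∑xᵢ = 130 over n = 10 nights.
Gamma is conjugate to the Poisson likelihood: posterior is Gamma(shape = 9.8+130 = 139.8, rate = 0.9+10 = 10.9).
Posterior mean = shape/rate = 139.8/10.9 = 12.826.

Posterior: Gamma(shape=139.8, rate=10.9); mean ≈ 12.826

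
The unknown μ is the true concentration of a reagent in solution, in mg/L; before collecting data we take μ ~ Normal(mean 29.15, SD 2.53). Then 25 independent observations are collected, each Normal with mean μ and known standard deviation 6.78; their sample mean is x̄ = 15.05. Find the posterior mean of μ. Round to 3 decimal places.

Posterior mean ≈ 18.197

With known σ, the Normal prior is conjugate. Weight on the data is w = (n/σ²)/(n/σ² + 1/τ₀²) = 0.543852/(0.543852+0.156228) = 0.77684.
Posterior mean = w·x̄ + (1−w)·μ₀ = 0.77684·15.05 + 0.22316·29.15 = 18.197.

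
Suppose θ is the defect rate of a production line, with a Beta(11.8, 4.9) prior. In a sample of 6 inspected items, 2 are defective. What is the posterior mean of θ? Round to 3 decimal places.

Posterior mean ≈ 0.608

The binomial likelihood is conjugate to the Beta prior: with 2 successes and 4 failures, the posterior is Beta(11.8+2, 4.9+4) = Beta(13.8, 8.9).
E[θ | data] = 13.8/(13.8+8.9) = 0.608.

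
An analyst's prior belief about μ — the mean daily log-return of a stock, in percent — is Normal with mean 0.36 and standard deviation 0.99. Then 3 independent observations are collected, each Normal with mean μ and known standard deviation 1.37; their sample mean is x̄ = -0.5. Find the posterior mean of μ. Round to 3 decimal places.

Posterior mean ≈ -0.165

Prior precision 1/τ₀² = 1/0.99² = 1.02030; data precision n/σ² = 3/1.37² = 1.59838.
Posterior precision = 1.02030 + 1.59838 = 2.61868.
Posterior mean = (1.02030·0.36 + 1.59838·-0.5) / 2.61868 = -0.165.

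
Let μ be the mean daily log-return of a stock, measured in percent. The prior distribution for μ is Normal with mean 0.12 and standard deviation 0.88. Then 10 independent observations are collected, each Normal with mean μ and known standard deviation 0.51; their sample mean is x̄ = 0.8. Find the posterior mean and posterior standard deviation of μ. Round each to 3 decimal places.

Prior precision 1/τ₀² = 1/0.88² = 1.29132; data precision n/σ² = 10/0.51² = 38.4468.
Posterior precision = 1.29132 + 38.4468 = 39.7381, giving posterior SD = 1/√39.7381 = 0.159.
Posterior mean = (1.29132·0.12 + 38.4468·0.8) / 39.7381 = 0.778.

Posterior mean ≈ 0.778; posterior SD ≈ 0.159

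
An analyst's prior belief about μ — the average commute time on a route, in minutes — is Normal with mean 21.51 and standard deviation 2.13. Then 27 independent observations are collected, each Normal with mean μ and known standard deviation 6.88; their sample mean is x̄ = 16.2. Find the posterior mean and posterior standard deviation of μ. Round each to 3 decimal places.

Posterior mean ≈ 17.680; posterior SD ≈ 1.125

Prior precision 1/τ₀² = 1/2.13² = 0.220415; data precision n/σ² = 27/6.88² = 0.570410.
Posterior precision = 0.220415 + 0.570410 = 0.790825, giving posterior SD = 1/√0.790825 = 1.125.
Posterior mean = (0.220415·21.51 + 0.570410·16.2) / 0.790825 = 17.680.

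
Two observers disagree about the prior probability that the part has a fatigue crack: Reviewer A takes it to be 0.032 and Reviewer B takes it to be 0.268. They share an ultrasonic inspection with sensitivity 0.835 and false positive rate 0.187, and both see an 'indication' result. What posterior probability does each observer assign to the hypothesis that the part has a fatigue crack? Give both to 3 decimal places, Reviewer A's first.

The likelihood ratio for an 'indication' result is 0.835/0.187 = 4.4652.
Reviewer A: prior odds 0.032/0.968 = 0.033058; posterior odds 0.14761; posterior probability 0.129.
Reviewer B: prior odds 0.268/0.732 = 0.36612; posterior odds 1.6348; posterior probability 0.620.

Reviewer A: 0.129; Reviewer B: 0.620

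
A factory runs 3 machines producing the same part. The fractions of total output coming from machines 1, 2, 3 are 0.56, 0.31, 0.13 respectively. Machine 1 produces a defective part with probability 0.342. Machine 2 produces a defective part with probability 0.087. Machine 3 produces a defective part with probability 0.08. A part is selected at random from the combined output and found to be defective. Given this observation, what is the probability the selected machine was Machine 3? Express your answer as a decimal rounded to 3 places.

P(defective|M1) = 0.342; P(defective|M2) = 0.087; P(defective|M3) = 0.08.
Prior × likelihood for each source: 0.56·0.342=0.1915, 0.31·0.087=0.02697, 0.13·0.08=0.01040. Summing gives P(defective) = 0.22889.
P(Machine 3 | defective) = 0.01040 / 0.22889 = 0.045.

Posterior probability ≈ 0.045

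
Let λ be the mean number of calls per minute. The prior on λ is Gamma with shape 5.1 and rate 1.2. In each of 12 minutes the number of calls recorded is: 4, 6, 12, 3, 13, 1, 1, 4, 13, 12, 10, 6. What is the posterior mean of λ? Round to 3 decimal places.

Posterior mean ≈ 6.826

Total count ∑xᵢ = 85 over n = 12 minutes.
Gamma is conjugate to the Poisson likelihood: posterior is Gamma(shape = 5.1+85 = 90.1, rate = 1.2+12 = 13.2).
Posterior mean = shape/rate = 90.1/13.2 = 6.826.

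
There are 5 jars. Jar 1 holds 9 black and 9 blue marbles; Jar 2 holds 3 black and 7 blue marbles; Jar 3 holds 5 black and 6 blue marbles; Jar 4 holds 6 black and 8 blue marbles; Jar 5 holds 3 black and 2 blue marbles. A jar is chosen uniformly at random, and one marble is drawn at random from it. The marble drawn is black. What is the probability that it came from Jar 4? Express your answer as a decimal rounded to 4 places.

Posterior probability ≈ 0.1877

P(black|Jar 1) = 0.5; P(black|Jar 2) = 0.3; P(black|Jar 3) = 0.4545; P(black|Jar 4) = 0.4286; P(black|Jar 5) = 0.6.
Prior × likelihood for each source: 0.2·0.5=0.1000, 0.2·0.3=0.06000, 0.2·0.4545=0.09091, 0.2·0.4286=0.08571, 0.2·0.6=0.1200. Summing gives P(black) = 0.45662.
P(Jar 4 | black) = 0.08571 / 0.45662 = 0.1877.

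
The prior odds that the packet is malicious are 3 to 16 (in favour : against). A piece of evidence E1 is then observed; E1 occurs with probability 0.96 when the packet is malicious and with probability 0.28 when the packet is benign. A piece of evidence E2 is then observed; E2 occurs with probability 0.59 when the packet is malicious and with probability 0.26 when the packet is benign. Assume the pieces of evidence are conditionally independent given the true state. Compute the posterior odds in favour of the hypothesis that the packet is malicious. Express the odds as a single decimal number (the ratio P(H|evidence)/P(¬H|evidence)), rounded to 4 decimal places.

Prior odds = 3/16 = 0.18750.
Likelihood ratio for E1 = 0.96/0.28 = 3.4286.
Likelihood ratio for E2 = 0.59/0.26 = 2.2692.
Posterior odds = prior odds × LR₁ × LR₂ = 1.4588.

Posterior odds ≈ 1.4588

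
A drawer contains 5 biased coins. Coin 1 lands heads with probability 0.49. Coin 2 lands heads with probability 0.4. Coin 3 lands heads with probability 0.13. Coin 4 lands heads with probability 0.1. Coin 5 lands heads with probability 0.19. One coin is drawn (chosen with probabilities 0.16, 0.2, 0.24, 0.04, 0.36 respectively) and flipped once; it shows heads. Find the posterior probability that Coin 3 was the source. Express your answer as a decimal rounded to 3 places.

Tabulate prior·likelihood by source: [1] prior 0.16, lik 0.49, product 0.07840; [2] prior 0.2, lik 0.4, product 0.08000; [3] prior 0.24, lik 0.13, product 0.03120; [4] prior 0.04, lik 0.1, product 0.004000; [5] prior 0.36, lik 0.19, product 0.06840.
Normalizing constant = 0.26200; the posterior for Coin 3 is its product over the sum, 0.03120/0.26200 = 0.119.

Posterior probability ≈ 0.119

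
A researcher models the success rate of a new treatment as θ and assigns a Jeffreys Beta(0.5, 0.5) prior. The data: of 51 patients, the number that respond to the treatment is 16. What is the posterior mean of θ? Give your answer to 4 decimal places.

Posterior mean ≈ 0.3173

The binomial likelihood is conjugate to the Beta prior: with 16 successes and 35 failures, the posterior is Beta(0.5+16, 0.5+35) = Beta(16.5, 35.5).
Posterior mean = α/(α+β) = 16.5/52 = 0.3173.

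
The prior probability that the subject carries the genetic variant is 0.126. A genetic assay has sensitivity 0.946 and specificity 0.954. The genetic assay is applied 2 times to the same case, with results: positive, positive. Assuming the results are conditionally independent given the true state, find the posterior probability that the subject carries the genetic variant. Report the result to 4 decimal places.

Posterior P(H) ≈ 0.9839

Let H be the event that the subject carries the genetic variant; start with P(H) = 0.126. P('positive'|H) = 0.946, P('positive'|¬H) = 0.046.
Update on result 1 ('positive'): P(H) ← 0.946·0.1260 / (0.946·0.1260 + 0.046·0.8740) = 0.11920/0.15940 = 0.7478.
Update on result 2 ('positive'): P(H) ← 0.946·0.7478 / (0.946·0.7478 + 0.046·0.2522) = 0.70740/0.71900 = 0.9839.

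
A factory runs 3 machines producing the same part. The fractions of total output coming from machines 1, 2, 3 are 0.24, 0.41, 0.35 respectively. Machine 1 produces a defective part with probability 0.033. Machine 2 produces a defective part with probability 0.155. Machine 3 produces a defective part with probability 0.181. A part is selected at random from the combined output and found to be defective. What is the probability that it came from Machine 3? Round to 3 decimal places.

P(defective|M1) = 0.033; P(defective|M2) = 0.155; P(defective|M3) = 0.181.
Prior × likelihood for each source: 0.24·0.033=0.007920, 0.41·0.155=0.06355, 0.35·0.181=0.06335. Summing gives P(defective) = 0.13482.
P(Machine 3 | defective) = 0.06335 / 0.13482 = 0.470.

Posterior probability ≈ 0.470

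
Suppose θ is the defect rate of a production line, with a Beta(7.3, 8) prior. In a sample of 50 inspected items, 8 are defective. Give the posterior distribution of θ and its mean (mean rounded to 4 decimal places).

The binomial likelihood is conjugate to the Beta prior: with 8 successes and 42 failures, the posterior is Beta(7.3+8, 8+42) = Beta(15.3, 50).
E[θ | data] = 15.3/(15.3+50) = 0.2343.

Posterior: Beta(15.3, 50); mean ≈ 0.2343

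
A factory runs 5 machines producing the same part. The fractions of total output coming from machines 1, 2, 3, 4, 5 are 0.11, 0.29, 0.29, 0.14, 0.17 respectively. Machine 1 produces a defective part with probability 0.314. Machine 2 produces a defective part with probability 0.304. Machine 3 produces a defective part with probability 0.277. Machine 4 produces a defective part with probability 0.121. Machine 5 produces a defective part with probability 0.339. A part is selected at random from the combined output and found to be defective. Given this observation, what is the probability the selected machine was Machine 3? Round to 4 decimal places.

Posterior probability ≈ 0.2894

P(defective|M1) = 0.314; P(defective|M2) = 0.304; P(defective|M3) = 0.277; P(defective|M4) = 0.121; P(defective|M5) = 0.339.
Prior × likelihood for each source: 0.11·0.314=0.03454, 0.29·0.304=0.08816, 0.29·0.277=0.08033, 0.14·0.121=0.01694, 0.17·0.339=0.05763. Summing gives P(defective) = 0.27760.
P(Machine 3 | defective) = 0.08033 / 0.27760 = 0.2894.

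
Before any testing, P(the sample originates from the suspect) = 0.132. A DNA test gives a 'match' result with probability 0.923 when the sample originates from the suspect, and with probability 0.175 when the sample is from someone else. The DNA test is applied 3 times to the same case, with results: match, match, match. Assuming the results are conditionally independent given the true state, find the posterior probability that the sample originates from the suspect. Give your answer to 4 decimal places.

Posterior P(H) ≈ 0.9571

With H the event that the sample originates from the suspect, the joint likelihood of the observed sequence is P(data|H) = 0.923·0.923·0.923 = 0.78633 and P(data|¬H) = 0.175·0.175·0.175 = 0.0053594.
Bayes: P(H|data) = 0.132·0.78633 / (0.132·0.78633 + 0.868·0.0053594) = 0.10380/0.10845 = 0.9571.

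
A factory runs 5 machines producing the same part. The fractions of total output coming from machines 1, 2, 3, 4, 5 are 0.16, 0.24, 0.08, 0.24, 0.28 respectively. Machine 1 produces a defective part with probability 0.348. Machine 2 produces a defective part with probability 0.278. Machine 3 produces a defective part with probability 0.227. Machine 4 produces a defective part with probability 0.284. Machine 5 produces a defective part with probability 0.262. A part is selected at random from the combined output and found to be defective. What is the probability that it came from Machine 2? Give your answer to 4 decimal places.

Tabulate prior·likelihood by source: [1] prior 0.16, lik 0.348, product 0.05568; [2] prior 0.24, lik 0.278, product 0.06672; [3] prior 0.08, lik 0.227, product 0.01816; [4] prior 0.24, lik 0.284, product 0.06816; [5] prior 0.28, lik 0.262, product 0.07336.
Normalizing constant = 0.28208; the posterior for Machine 2 is its product over the sum, 0.06672/0.28208 = 0.2365.

Posterior probability ≈ 0.2365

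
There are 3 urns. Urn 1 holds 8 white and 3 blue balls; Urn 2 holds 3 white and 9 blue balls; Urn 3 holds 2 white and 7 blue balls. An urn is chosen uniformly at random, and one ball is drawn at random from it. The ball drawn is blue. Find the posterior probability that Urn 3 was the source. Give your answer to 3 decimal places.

P(blue|Urn 1) = 0.2727; P(blue|Urn 2) = 0.75; P(blue|Urn 3) = 0.7778.
Prior × likelihood for each source: 0.333333·0.2727=0.09091, 0.333333·0.75=0.2500, 0.333333·0.7778=0.2593. Summing gives P(blue) = 0.60017.
P(Urn 3 | blue) = 0.2593 / 0.60017 = 0.432.

Posterior probability ≈ 0.432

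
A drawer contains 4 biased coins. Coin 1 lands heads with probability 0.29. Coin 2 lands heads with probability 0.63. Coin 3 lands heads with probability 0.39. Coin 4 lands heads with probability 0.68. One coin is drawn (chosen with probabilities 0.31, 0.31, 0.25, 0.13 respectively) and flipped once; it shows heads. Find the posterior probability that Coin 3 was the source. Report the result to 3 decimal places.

Tabulate prior·likelihood by source: [1] prior 0.31, lik 0.29, product 0.08990; [2] prior 0.31, lik 0.63, product 0.1953; [3] prior 0.25, lik 0.39, product 0.09750; [4] prior 0.13, lik 0.68, product 0.08840.
Normalizing constant = 0.47110; the posterior for Coin 3 is its product over the sum, 0.09750/0.47110 = 0.207.

Posterior probability ≈ 0.207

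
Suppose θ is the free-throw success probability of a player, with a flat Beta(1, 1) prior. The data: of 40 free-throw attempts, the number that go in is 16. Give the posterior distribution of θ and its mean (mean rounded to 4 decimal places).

Posterior: Beta(17, 25); mean ≈ 0.4048

The binomial likelihood is conjugate to the Beta prior: with 16 successes and 24 failures, the posterior is Beta(1+16, 1+24) = Beta(17, 25).
Posterior mean = α/(α+β) = 17/42 = 0.4048.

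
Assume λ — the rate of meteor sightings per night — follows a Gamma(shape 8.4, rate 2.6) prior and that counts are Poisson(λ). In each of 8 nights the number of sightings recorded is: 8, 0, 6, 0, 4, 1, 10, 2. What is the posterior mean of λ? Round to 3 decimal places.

Posterior mean ≈ 3.717

Total count ∑xᵢ = 31 over n = 8 nights.
Gamma is conjugate to the Poisson likelihood: posterior is Gamma(shape = 8.4+31 = 39.4, rate = 2.6+8 = 10.6).
Posterior mean = shape/rate = 39.4/10.6 = 3.717.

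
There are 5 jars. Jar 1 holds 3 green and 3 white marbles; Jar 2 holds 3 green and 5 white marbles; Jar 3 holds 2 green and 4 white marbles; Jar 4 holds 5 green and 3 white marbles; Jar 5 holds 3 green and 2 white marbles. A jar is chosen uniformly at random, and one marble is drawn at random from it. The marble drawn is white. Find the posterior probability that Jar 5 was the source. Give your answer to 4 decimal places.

Posterior probability ≈ 0.1558

Tabulate prior·likelihood by source: [1] prior 0.2, lik 0.5, product 0.1000; [2] prior 0.2, lik 0.625, product 0.1250; [3] prior 0.2, lik 0.6667, product 0.1333; [4] prior 0.2, lik 0.375, product 0.07500; [5] prior 0.2, lik 0.4, product 0.08000.
Normalizing constant = 0.51333; the posterior for Jar 5 is its product over the sum, 0.08000/0.51333 = 0.1558.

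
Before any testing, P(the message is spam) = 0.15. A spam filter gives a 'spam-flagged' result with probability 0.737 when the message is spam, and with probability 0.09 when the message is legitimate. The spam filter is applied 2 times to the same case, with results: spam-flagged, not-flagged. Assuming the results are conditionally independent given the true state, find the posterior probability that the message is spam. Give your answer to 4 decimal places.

With H the event that the message is spam, the joint likelihood of the observed sequence is P(data|H) = 0.737·0.263 = 0.19383 and P(data|¬H) = 0.09·0.91 = 0.081900.
Bayes: P(H|data) = 0.15·0.19383 / (0.15·0.19383 + 0.85·0.081900) = 0.029075/0.098690 = 0.2946.

Posterior P(H) ≈ 0.2946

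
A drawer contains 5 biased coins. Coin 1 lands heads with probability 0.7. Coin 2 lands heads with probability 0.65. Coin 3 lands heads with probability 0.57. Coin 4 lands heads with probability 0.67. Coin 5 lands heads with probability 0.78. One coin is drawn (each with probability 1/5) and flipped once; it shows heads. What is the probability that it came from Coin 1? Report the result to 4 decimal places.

Tabulate prior·likelihood by source: [1] prior 0.2, lik 0.7, product 0.1400; [2] prior 0.2, lik 0.65, product 0.1300; [3] prior 0.2, lik 0.57, product 0.1140; [4] prior 0.2, lik 0.67, product 0.1340; [5] prior 0.2, lik 0.78, product 0.1560.
Normalizing constant = 0.67400; the posterior for Coin 1 is its product over the sum, 0.1400/0.67400 = 0.2077.

Posterior probability ≈ 0.2077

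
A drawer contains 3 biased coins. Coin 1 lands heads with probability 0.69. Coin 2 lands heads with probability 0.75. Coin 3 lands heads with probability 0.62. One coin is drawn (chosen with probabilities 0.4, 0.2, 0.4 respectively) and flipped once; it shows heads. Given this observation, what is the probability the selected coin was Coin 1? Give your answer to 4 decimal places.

Posterior probability ≈ 0.4095

Tabulate prior·likelihood by source: [1] prior 0.4, lik 0.69, product 0.2760; [2] prior 0.2, lik 0.75, product 0.1500; [3] prior 0.4, lik 0.62, product 0.2480.
Normalizing constant = 0.67400; the posterior for Coin 1 is its product over the sum, 0.2760/0.67400 = 0.4095.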